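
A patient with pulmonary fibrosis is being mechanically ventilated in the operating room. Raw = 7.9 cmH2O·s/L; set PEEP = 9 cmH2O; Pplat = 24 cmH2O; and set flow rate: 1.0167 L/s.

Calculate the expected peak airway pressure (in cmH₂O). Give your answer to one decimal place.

PIP = Pplat + Raw × flow = 24 + 7.9 × 1.0167 = 24 + 8.032 = 32.032 cmH2O.

32.0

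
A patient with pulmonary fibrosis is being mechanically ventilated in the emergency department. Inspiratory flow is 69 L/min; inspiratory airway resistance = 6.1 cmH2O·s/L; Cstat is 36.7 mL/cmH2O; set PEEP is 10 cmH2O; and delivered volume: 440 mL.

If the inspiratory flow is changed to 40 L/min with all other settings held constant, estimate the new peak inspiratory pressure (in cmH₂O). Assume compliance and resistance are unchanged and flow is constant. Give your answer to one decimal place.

26.1

Flow: 69 L/min ÷ 60 = 1.15 L/s.
New flow: 40 L/min ÷ 60 = 0.6667 L/s.
PIP = Vt/C + R·V̇ + PEEP (constant-flow equation of motion).
Only the resistive term changes: ΔPIP = R × ΔV̇ = 6.1 × (0.6667 − 1.15) = 6.1 × -0.4833 = -2.948 cmH2O.
Original PIP = 440/36.7 + 6.1×1.15 + 10 = 29.004 cmH2O; new PIP = 29.004 + (-2.948) = 26.056 cmH2O.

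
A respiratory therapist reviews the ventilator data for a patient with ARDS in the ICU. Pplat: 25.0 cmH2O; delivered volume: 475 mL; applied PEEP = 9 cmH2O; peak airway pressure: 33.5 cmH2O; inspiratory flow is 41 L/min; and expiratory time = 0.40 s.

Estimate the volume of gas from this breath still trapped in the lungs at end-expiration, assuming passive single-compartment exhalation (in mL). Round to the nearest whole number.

161

Flow: 41 L/min ÷ 60 = 0.6833 L/s.
R = (PIP − Pplat)/V̇ = (33.5 − 25.0) / 0.6833 = 8.5/0.6833 = 12.44 cmH2O·s/L.
C = Vt/(Pplat − PEEP) = 475.0 / (25.0 − 9) = 475.0/16.0 = 29.688 mL/cmH2O.
τ = R × C = 12.44 × 0.02969 L/cmH2O = 0.3693 s.
Fraction remaining = e^(−Te/τ) = e^(−0.40/0.3693) = 0.3385.
Trapped volume = 475.0 × 0.3385 = 160.79 mL.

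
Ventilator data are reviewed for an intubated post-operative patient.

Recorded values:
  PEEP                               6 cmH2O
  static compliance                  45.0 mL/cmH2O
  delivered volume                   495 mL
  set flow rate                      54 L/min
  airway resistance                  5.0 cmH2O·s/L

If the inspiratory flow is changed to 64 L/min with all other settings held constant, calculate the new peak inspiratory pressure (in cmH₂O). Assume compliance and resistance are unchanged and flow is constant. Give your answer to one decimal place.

22.3

Flow: 54 L/min ÷ 60 = 0.9 L/s.
New flow: 64 L/min ÷ 60 = 1.0667 L/s.
PIP = Vt/C + R·V̇ + PEEP (constant-flow equation of motion).
Only the resistive term changes: ΔPIP = R × ΔV̇ = 5.0 × (1.0667 − 0.9) = 5.0 × 0.1667 = 0.8335 cmH2O.
Original PIP = 495/45.0 + 5.0×0.9 + 6 = 21.5 cmH2O; new PIP = 21.5 + (0.8335) = 22.334 cmH2O.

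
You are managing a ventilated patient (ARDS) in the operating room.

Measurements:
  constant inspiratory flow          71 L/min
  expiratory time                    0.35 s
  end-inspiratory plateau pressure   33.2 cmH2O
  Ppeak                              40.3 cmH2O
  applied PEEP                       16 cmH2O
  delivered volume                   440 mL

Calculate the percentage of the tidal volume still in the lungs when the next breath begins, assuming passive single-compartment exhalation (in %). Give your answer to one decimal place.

10.2

Flow: 71 L/min ÷ 60 = 1.1833 L/s.
R = (PIP − Pplat)/V̇ = (40.3 − 33.2) / 1.1833 = 7.1/1.1833 = 6.0 cmH2O·s/L.
C = Vt/(Pplat − PEEP) = 440.0 / (33.2 − 16) = 440.0/17.2 = 25.581 mL/cmH2O.
τ = R × C = 6.0 × 0.02558 L/cmH2O = 0.1535 s.
Fraction remaining at end-expiration = e^(−Te/τ) = e^(−0.35/0.1535) = 0.1023 → 10.23%.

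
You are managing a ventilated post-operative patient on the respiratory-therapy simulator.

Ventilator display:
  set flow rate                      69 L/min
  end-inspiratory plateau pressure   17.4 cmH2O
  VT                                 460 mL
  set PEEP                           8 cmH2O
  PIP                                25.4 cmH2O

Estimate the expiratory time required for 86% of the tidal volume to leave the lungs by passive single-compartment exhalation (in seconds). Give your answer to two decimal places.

Flow: 69 L/min ÷ 60 = 1.15 L/s.
R = (PIP − Pplat)/V̇ = (25.4 − 17.4) / 1.15 = 8.0/1.15 = 6.957 cmH2O·s/L.
C = Vt/(Pplat − PEEP) = 460.0 / (17.4 − 8) = 460.0/9.4 = 48.936 mL/cmH2O.
τ = R × C = 6.957 × 0.04894 L/cmH2O = 0.3405 s.
t = −τ·ln(1 − 0.86) = −0.3405·ln(0.14) = 0.6695 s.

0.67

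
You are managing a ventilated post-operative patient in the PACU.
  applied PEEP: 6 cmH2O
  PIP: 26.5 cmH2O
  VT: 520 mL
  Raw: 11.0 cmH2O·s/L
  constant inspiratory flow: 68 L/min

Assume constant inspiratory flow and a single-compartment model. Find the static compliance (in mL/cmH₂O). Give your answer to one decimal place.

Flow: 68 L/min ÷ 60 = 1.1333 L/s.
Equation of motion (constant flow): PIP = Vt/C + R·V̇ + PEEP.
Vt/C = PIP − R·V̇ − PEEP = 26.5 − 11.0×1.1333 − 6 = 26.5 − 12.466 − 6 = 8.034 cmH2O.
C = Vt / 8.034 = 520 / 8.034 = 64.725 mL/cmH2O.

64.7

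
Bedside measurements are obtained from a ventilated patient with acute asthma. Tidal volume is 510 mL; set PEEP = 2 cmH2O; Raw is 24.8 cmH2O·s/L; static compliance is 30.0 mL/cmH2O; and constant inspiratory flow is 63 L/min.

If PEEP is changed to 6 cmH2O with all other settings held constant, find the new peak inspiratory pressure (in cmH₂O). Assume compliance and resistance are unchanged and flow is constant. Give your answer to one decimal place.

49.0

Flow: 63 L/min ÷ 60 = 1.05 L/s.
PIP = Vt/C + R·V̇ + PEEP (constant-flow equation of motion).
Only the baseline term changes: ΔPIP = ΔPEEP = 6 − 2 = 4.0 cmH2O.
Original PIP = 510/30.0 + 24.8×1.05 + 2 = 45.04 cmH2O; new PIP = 45.04 + (4.0) = 49.04 cmH2O.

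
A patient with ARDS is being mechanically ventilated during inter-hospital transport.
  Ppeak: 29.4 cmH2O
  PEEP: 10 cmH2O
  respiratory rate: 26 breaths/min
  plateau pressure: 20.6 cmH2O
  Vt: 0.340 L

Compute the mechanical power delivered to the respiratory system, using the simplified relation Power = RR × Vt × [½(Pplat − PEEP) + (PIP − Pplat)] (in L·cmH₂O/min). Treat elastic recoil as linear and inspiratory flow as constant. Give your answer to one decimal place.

124.6

Per-breath work = Vt × [½(Pplat−PEEP) + (PIP−Pplat)] = 0.340 × [0.5×10.6 + 8.8] = 0.340 × 14.1 = 4.794 L·cmH2O.
Power = 26 × 4.794 = 124.64 L·cmH2O/min.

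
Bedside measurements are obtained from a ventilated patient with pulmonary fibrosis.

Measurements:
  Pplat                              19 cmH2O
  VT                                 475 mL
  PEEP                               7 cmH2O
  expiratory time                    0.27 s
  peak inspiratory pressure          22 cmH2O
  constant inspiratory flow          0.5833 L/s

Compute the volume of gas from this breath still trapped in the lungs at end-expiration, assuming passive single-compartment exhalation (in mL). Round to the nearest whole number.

126

R = (PIP − Pplat)/V̇ = (22 − 19) / 0.5833 = 3.0/0.5833 = 5.143 cmH2O·s/L.
C = Vt/(Pplat − PEEP) = 475.0 / (19 − 7) = 475.0/12.0 = 39.583 mL/cmH2O.
τ = R × C = 5.143 × 0.03958 L/cmH2O = 0.2036 s.
Fraction remaining = e^(−Te/τ) = e^(−0.27/0.2036) = 0.2655.
Trapped volume = 475.0 × 0.2655 = 126.11 mL.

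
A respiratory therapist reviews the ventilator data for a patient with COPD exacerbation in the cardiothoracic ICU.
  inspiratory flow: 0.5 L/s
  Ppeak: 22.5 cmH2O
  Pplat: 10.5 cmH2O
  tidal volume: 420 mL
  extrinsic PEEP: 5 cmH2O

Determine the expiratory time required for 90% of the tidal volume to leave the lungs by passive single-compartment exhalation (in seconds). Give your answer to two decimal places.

4.22

R = (PIP − Pplat)/V̇ = (22.5 − 10.5) / 0.5 = 12.0/0.5 = 24.0 cmH2O·s/L.
C = Vt/(Pplat − PEEP) = 420.0 / (10.5 − 5) = 420.0/5.5 = 76.364 mL/cmH2O.
τ = R × C = 24.0 × 0.07636 L/cmH2O = 1.833 s.
t = −τ·ln(1 − 0.90) = −1.833·ln(0.1) = 4.221 s.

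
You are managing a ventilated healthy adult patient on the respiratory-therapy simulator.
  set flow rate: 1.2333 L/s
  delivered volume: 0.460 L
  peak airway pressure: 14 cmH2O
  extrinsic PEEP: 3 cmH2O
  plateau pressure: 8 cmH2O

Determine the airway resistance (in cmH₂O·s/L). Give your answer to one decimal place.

4.9

Raw = (PIP − Pplat) / flow = (14 − 8) / 1.2333 = 6.0 / 1.2333 = 4.865 cmH2O·s/L.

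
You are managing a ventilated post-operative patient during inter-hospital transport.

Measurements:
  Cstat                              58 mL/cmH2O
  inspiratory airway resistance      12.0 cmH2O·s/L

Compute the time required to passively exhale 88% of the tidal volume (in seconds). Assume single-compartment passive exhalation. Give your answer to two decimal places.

τ = R × C = 12.0 × 58 mL/cmH2O = 12.0 × 0.058 L/cmH2O = 0.696 s.
Exhaled fraction f = 1 − e^(−t/τ) → t = −τ·ln(1 − f) = −0.696·ln(0.12) = 1.476 s.

1.48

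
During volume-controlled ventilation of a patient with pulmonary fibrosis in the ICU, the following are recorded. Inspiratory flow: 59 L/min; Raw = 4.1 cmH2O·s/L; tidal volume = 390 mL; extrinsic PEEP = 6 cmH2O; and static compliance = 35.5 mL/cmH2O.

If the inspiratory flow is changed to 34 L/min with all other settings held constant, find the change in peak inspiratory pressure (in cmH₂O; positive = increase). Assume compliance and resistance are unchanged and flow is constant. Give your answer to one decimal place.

-1.7

Flow: 59 L/min ÷ 60 = 0.9833 L/s.
New flow: 34 L/min ÷ 60 = 0.5667 L/s.
PIP = Vt/C + R·V̇ + PEEP (constant-flow equation of motion).
Only the resistive term changes: ΔPIP = R × ΔV̇ = 4.1 × (0.5667 − 0.9833) = 4.1 × -0.4166 = -1.708 cmH2O.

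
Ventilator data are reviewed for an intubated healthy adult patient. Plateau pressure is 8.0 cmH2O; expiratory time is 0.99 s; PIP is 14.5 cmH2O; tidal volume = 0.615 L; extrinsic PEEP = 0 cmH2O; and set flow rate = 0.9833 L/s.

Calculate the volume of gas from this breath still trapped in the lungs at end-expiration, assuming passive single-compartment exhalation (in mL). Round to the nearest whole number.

88

R = (PIP − Pplat)/V̇ = (14.5 − 8.0) / 0.9833 = 6.5/0.9833 = 6.61 cmH2O·s/L.
C = Vt/(Pplat − PEEP) = 615.0 / (8.0 − 0) = 615.0/8.0 = 76.875 mL/cmH2O.
τ = R × C = 6.61 × 0.07688 L/cmH2O = 0.5082 s.
Fraction remaining = e^(−Te/τ) = e^(−0.99/0.5082) = 0.1426.
Trapped volume = 615.0 × 0.1426 = 87.699 mL.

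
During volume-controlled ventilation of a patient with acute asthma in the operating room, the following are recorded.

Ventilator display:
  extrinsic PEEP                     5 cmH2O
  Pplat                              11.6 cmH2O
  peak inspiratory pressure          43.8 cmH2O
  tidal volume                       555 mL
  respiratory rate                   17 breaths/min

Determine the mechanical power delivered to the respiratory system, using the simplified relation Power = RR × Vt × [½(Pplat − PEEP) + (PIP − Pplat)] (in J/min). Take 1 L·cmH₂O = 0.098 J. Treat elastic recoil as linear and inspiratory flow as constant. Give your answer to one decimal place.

Per-breath work = Vt × [½(Pplat−PEEP) + (PIP−Pplat)] = 0.555 × [0.5×6.6 + 32.2] = 0.555 × 35.5 = 19.703 L·cmH2O.
Power = 17 × 19.703 = 334.95 L·cmH2O/min.
× 0.098 J/(L·cmH2O) → 32.825 J/min.

32.8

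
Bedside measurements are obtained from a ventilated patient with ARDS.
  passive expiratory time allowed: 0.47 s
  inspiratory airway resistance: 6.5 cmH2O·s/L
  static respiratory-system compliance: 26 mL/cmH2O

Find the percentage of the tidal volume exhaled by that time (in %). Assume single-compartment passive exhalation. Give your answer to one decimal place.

93.8

τ = R × C = 6.5 × 26 mL/cmH2O = 6.5 × 0.026 L/cmH2O = 0.169 s.
Passive exhalation: V(t)/V₀ = e^(−t/τ) = e^(−0.47/0.169) = 0.06197.
Fraction exhaled = 1 − 0.06197 = 0.938 → 93.8%.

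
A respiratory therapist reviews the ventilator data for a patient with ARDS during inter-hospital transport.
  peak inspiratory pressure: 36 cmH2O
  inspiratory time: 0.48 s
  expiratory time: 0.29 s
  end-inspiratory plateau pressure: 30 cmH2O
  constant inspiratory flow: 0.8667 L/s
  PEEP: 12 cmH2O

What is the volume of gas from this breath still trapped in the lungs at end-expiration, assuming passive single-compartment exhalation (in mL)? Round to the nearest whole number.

68

Vt = flow × Ti = 0.8667 L/s × 0.48 s × 1000 mL/L = 416.02 mL.
R = (PIP − Pplat)/V̇ = (36 − 30) / 0.8667 = 6.0/0.8667 = 6.923 cmH2O·s/L.
C = Vt/(Pplat − PEEP) = 416.02 / (30 − 12) = 416.02/18.0 = 23.112 mL/cmH2O.
τ = R × C = 6.923 × 0.02311 L/cmH2O = 0.16 s.
Fraction remaining = e^(−Te/τ) = e^(−0.29/0.16) = 0.1632.
Trapped volume = 416.02 × 0.1632 = 67.894 mL.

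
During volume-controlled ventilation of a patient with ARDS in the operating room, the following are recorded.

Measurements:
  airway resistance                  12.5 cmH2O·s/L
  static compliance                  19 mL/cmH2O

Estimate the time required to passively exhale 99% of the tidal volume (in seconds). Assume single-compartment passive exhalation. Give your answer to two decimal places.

1.09

τ = R × C = 12.5 × 19 mL/cmH2O = 12.5 × 0.019 L/cmH2O = 0.2375 s.
Exhaled fraction f = 1 − e^(−t/τ) → t = −τ·ln(1 − f) = −0.2375·ln(0.01) = 1.094 s.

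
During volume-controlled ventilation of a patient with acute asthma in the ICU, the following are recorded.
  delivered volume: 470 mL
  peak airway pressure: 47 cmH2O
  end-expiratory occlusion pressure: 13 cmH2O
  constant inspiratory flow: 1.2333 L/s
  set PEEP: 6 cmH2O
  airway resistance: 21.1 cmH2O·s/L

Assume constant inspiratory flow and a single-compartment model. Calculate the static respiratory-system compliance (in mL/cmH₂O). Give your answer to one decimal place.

58.9

Total PEEP = 13 cmH2O (set 6 + intrinsic 7); this is the baseline alveolar pressure.
Equation of motion (constant flow): PIP = Vt/C + R·V̇ + PEEP.
Vt/C = PIP − R·V̇ − PEEP = 47 − 21.1×1.2333 − 13 = 47 − 26.023 − 13 = 7.977 cmH2O.
C = Vt / 7.977 = 470 / 7.977 = 58.919 mL/cmH2O.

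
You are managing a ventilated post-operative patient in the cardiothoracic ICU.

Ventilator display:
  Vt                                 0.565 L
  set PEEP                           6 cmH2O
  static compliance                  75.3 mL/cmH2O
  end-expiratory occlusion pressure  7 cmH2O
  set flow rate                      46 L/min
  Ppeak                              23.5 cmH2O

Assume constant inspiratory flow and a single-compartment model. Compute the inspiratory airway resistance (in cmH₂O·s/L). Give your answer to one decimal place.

Flow: 46 L/min ÷ 60 = 0.7667 L/s.
Total PEEP = 7 cmH2O (set 6 + intrinsic 1); this is the baseline alveolar pressure.
Equation of motion (constant flow): PIP = Vt/C + R·V̇ + PEEP.
R·V̇ = PIP − Vt/C − PEEP = 23.5 − 565/75.3 − 7 = 23.5 − 7.503 − 7 = 8.997 cmH2O.
R = 8.997 / 0.7667 = 11.735 cmH2O·s/L.

11.7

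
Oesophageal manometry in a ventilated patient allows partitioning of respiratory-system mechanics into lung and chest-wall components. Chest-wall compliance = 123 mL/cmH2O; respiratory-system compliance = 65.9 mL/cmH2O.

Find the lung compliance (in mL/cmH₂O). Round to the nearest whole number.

142

1/CL = 1/Crs − 1/Ccw.
1/CL = 1/65.9 − 1/123 = 0.007044.
CL = 141.96 mL/cmH2O.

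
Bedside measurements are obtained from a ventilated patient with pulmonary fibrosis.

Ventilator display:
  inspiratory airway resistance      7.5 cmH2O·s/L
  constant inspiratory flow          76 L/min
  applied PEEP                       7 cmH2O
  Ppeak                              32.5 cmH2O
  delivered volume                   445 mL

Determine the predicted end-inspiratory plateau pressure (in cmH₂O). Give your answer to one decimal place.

Flow: 76 L/min ÷ 60 = 1.2667 L/s.
Pplat = PIP − Raw × flow = 32.5 − 7.5 × 1.2667 = 32.5 − 9.5 = 23.0 cmH2O.

23.0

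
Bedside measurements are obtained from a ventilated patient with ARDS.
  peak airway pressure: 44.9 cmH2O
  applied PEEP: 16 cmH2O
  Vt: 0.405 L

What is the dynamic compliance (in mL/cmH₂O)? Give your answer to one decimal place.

14.0

Dynamic compliance = Vt / (PIP − PEEP) = 405 / (44.9 − 16) = 405 / 28.9 = 14.014 mL/cmH2O.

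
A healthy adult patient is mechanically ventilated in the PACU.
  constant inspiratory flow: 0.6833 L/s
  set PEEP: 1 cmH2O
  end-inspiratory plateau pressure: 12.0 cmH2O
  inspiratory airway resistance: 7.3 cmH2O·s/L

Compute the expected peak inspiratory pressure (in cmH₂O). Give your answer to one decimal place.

PIP = Pplat + Raw × flow = 12.0 + 7.3 × 0.6833 = 12.0 + 4.988 = 16.988 cmH2O.

17.0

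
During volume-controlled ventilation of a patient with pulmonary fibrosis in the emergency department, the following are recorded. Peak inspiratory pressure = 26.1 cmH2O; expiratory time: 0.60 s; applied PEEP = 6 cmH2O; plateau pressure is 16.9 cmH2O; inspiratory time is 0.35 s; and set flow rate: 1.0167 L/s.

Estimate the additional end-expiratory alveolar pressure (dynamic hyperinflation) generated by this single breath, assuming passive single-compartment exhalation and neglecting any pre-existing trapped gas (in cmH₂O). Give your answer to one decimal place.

1.4

Vt = flow × Ti = 1.0167 L/s × 0.35 s × 1000 mL/L = 355.85 mL.
R = (PIP − Pplat)/V̇ = (26.1 − 16.9) / 1.0167 = 9.2/1.0167 = 9.049 cmH2O·s/L.
C = Vt/(Pplat − PEEP) = 355.85 / (16.9 − 6) = 355.85/10.9 = 32.647 mL/cmH2O.
τ = R × C = 9.049 × 0.03265 L/cmH2O = 0.2954 s.
Fraction remaining = e^(−Te/τ) = e^(−0.60/0.2954) = 0.1312; trapped volume = 355.85 × 0.1312 = 46.688 mL.
Additional alveolar pressure from trapping ≈ V_trapped / C = 46.688 / 32.647 = 1.43 cmH2O.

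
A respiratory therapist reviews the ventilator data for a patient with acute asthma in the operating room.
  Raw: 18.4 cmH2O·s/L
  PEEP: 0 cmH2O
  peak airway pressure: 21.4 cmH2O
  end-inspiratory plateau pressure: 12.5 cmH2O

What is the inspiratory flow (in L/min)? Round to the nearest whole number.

29

flow = (PIP − Pplat) / Raw = (21.4 − 12.5) / 18.4 = 0.4837 L/s × 60 = 29.022 L/min.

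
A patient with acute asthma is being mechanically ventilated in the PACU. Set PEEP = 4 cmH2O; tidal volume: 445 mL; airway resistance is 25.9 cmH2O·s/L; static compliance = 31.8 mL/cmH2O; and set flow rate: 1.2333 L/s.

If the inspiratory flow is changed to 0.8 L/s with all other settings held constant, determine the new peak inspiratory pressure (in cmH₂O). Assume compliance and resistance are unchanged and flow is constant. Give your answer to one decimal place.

PIP = Vt/C + R·V̇ + PEEP (constant-flow equation of motion).
Only the resistive term changes: ΔPIP = R × ΔV̇ = 25.9 × (0.8 − 1.2333) = 25.9 × -0.4333 = -11.222 cmH2O.
Original PIP = 445/31.8 + 25.9×1.2333 + 4 = 49.936 cmH2O; new PIP = 49.936 + (-11.222) = 38.714 cmH2O.

38.7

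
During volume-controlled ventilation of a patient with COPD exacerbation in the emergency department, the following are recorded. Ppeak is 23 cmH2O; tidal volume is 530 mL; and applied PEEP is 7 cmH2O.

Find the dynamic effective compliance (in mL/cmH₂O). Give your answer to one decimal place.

33.1

Dynamic compliance = Vt / (PIP − PEEP) = 530 / (23 − 7) = 530 / 16.0 = 33.125 mL/cmH2O.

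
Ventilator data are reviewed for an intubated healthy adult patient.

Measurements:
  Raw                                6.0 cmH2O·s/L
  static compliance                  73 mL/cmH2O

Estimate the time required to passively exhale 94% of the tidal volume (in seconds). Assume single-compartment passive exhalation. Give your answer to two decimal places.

τ = R × C = 6.0 × 73 mL/cmH2O = 6.0 × 0.073 L/cmH2O = 0.438 s.
Exhaled fraction f = 1 − e^(−t/τ) → t = −τ·ln(1 − f) = −0.438·ln(0.06) = 1.232 s.

1.23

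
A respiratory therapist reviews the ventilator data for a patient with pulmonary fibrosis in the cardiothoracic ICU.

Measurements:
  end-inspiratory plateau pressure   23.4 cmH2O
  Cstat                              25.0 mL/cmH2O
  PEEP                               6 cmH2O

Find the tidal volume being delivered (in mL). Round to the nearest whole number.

435

Vt = Cstat × (Pplat − PEEP) = 25.0 × (23.4 − 6) = 25.0 × 17.4 = 435.0 mL.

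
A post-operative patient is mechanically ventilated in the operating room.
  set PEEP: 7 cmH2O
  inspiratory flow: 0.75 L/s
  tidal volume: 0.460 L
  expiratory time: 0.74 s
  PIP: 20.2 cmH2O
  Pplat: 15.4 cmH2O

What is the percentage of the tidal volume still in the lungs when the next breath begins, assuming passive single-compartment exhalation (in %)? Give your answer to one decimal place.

12.1

R = (PIP − Pplat)/V̇ = (20.2 − 15.4) / 0.75 = 4.8/0.75 = 6.4 cmH2O·s/L.
C = Vt/(Pplat − PEEP) = 460.0 / (15.4 − 7) = 460.0/8.4 = 54.762 mL/cmH2O.
τ = R × C = 6.4 × 0.05476 L/cmH2O = 0.3505 s.
Fraction remaining at end-expiration = e^(−Te/τ) = e^(−0.74/0.3505) = 0.1211 → 12.11%.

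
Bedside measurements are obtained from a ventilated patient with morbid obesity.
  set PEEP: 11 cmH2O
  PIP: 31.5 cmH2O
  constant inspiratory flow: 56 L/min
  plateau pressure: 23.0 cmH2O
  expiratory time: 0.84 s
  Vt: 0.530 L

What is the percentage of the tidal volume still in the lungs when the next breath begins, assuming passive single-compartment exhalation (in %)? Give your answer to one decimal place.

12.4

Flow: 56 L/min ÷ 60 = 0.9333 L/s.
R = (PIP − Pplat)/V̇ = (31.5 − 23.0) / 0.9333 = 8.5/0.9333 = 9.107 cmH2O·s/L.
C = Vt/(Pplat − PEEP) = 530.0 / (23.0 − 11) = 530.0/12.0 = 44.167 mL/cmH2O.
τ = R × C = 9.107 × 0.04417 L/cmH2O = 0.4023 s.
Fraction remaining at end-expiration = e^(−Te/τ) = e^(−0.84/0.4023) = 0.1239 → 12.39%.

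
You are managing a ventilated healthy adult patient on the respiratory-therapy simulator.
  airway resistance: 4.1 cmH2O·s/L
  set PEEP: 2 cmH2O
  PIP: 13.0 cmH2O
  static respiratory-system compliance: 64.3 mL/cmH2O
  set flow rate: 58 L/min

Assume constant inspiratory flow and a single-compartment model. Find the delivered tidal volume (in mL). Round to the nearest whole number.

Flow: 58 L/min ÷ 60 = 0.9667 L/s.
Equation of motion (constant flow): PIP = Vt/C + R·V̇ + PEEP.
Vt/C = PIP − R·V̇ − PEEP = 13.0 − 3.963 − 2 = 7.037 cmH2O.
Vt = C × 7.037 = 64.3 × 7.037 = 452.48 mL.

452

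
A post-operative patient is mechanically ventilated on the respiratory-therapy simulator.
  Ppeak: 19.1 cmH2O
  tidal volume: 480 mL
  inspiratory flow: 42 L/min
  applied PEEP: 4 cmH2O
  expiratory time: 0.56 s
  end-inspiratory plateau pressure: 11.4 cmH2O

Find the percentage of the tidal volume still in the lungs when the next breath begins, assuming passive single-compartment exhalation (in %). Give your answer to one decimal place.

Flow: 42 L/min ÷ 60 = 0.7 L/s.
R = (PIP − Pplat)/V̇ = (19.1 − 11.4) / 0.7 = 7.7/0.7 = 11.0 cmH2O·s/L.
C = Vt/(Pplat − PEEP) = 480.0 / (11.4 − 4) = 480.0/7.4 = 64.865 mL/cmH2O.
τ = R × C = 11.0 × 0.06487 L/cmH2O = 0.7136 s.
Fraction remaining at end-expiration = e^(−Te/τ) = e^(−0.56/0.7136) = 0.4562 → 45.62%.

45.6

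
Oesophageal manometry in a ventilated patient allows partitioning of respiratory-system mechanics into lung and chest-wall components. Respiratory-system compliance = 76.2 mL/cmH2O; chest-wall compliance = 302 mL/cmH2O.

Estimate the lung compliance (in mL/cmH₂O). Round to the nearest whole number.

1/CL = 1/Crs − 1/Ccw.
1/CL = 1/76.2 − 1/302 = 0.009812.
CL = 101.92 mL/cmH2O.

102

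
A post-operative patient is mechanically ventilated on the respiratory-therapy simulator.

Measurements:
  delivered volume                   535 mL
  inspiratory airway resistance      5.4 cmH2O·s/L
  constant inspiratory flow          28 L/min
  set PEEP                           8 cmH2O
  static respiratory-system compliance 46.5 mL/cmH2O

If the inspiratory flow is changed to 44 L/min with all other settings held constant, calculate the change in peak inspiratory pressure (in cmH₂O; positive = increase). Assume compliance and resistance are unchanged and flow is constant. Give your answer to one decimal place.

1.4

Flow: 28 L/min ÷ 60 = 0.4667 L/s.
New flow: 44 L/min ÷ 60 = 0.7333 L/s.
PIP = Vt/C + R·V̇ + PEEP (constant-flow equation of motion).
Only the resistive term changes: ΔPIP = R × ΔV̇ = 5.4 × (0.7333 − 0.4667) = 5.4 × 0.2666 = 1.44 cmH2O.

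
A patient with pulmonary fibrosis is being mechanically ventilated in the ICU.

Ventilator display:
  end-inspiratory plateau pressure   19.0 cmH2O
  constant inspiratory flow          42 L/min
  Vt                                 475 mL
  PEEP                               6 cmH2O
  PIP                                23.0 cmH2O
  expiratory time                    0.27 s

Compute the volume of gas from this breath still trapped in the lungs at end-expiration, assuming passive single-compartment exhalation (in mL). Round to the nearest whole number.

Flow: 42 L/min ÷ 60 = 0.7 L/s.
R = (PIP − Pplat)/V̇ = (23.0 − 19.0) / 0.7 = 4.0/0.7 = 5.714 cmH2O·s/L.
C = Vt/(Pplat − PEEP) = 475.0 / (19.0 − 6) = 475.0/13.0 = 36.538 mL/cmH2O.
τ = R × C = 5.714 × 0.03654 L/cmH2O = 0.2088 s.
Fraction remaining = e^(−Te/τ) = e^(−0.27/0.2088) = 0.2744.
Trapped volume = 475.0 × 0.2744 = 130.34 mL.

130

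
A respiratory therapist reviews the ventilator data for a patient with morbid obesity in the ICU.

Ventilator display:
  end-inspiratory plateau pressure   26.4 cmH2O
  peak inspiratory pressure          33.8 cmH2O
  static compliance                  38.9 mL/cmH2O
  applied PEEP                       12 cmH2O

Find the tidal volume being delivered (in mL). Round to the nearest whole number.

560

Vt = Cstat × (Pplat − PEEP) = 38.9 × (26.4 − 12) = 38.9 × 14.4 = 560.16 mL.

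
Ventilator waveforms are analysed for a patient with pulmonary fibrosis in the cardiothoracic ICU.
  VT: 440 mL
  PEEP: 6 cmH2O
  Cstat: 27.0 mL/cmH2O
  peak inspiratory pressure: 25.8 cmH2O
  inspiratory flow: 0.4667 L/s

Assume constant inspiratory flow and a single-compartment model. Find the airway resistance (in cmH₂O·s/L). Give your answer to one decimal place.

Equation of motion (constant flow): PIP = Vt/C + R·V̇ + PEEP.
R·V̇ = PIP − Vt/C − PEEP = 25.8 − 440/27.0 − 6 = 25.8 − 16.296 − 6 = 3.504 cmH2O.
R = 3.504 / 0.4667 = 7.508 cmH2O·s/L.

7.5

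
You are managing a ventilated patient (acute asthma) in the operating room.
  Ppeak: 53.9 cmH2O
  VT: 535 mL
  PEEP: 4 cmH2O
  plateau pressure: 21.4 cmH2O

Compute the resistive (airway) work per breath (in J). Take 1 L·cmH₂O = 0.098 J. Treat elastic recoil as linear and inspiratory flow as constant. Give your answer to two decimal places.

With constant inspiratory flow the resistive pressure is constant at PIP − Pplat = 53.9 − 21.4 = 32.5 cmH2O, so resistive work = 32.5 × 0.535 = 17.388 L·cmH2O.
× 0.098 J/(L·cmH2O) → 1.704 J.

1.70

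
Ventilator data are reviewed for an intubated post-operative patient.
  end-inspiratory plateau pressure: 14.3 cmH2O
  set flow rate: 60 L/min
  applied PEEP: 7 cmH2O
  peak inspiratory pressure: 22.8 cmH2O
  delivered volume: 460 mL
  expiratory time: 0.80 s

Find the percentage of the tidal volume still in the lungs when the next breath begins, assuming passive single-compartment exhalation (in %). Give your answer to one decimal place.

22.5

Flow: 60 L/min ÷ 60 = 1 L/s.
R = (PIP − Pplat)/V̇ = (22.8 − 14.3) / 1 = 8.5/1 = 8.5 cmH2O·s/L.
C = Vt/(Pplat − PEEP) = 460.0 / (14.3 − 7) = 460.0/7.3 = 63.014 mL/cmH2O.
τ = R × C = 8.5 × 0.06301 L/cmH2O = 0.5356 s.
Fraction remaining at end-expiration = e^(−Te/τ) = e^(−0.80/0.5356) = 0.2246 → 22.46%.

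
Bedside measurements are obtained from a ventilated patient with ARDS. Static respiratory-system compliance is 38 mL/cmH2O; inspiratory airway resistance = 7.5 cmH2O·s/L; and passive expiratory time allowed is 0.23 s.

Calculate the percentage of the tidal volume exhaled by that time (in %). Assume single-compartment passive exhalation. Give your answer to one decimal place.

τ = R × C = 7.5 × 38 mL/cmH2O = 7.5 × 0.038 L/cmH2O = 0.285 s.
Passive exhalation: V(t)/V₀ = e^(−t/τ) = e^(−0.23/0.285) = 0.4462.
Fraction exhaled = 1 − 0.4462 = 0.5538 → 55.38%.

55.4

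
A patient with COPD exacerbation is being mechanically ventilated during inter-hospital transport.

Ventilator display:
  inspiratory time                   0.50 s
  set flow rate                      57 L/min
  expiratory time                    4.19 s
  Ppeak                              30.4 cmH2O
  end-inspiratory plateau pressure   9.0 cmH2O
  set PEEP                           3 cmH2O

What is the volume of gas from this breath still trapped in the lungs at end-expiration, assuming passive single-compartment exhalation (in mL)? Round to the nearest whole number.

Flow: 57 L/min ÷ 60 = 0.95 L/s.
Vt = flow × Ti = 0.95 L/s × 0.50 s × 1000 mL/L = 475.0 mL.
R = (PIP − Pplat)/V̇ = (30.4 − 9.0) / 0.95 = 21.4/0.95 = 22.526 cmH2O·s/L.
C = Vt/(Pplat − PEEP) = 475.0 / (9.0 − 3) = 475.0/6.0 = 79.167 mL/cmH2O.
τ = R × C = 22.526 × 0.07917 L/cmH2O = 1.783 s.
Fraction remaining = e^(−Te/τ) = e^(−4.19/1.783) = 0.09537.
Trapped volume = 475.0 × 0.09537 = 45.301 mL.

45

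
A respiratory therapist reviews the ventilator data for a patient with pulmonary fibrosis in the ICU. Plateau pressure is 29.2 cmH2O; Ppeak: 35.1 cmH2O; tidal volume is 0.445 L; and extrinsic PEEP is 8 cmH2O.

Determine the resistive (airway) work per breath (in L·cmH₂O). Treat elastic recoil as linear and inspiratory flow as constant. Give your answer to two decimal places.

With constant inspiratory flow the resistive pressure is constant at PIP − Pplat = 35.1 − 29.2 = 5.9 cmH2O, so resistive work = 5.9 × 0.445 = 2.626 L·cmH2O.

2.63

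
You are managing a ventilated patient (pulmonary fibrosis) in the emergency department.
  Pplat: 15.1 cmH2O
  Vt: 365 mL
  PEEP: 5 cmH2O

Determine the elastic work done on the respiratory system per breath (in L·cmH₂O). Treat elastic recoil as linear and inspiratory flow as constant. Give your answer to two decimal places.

1.84

Elastic work ≈ ½ × (Pplat − PEEP) × Vt = 0.5 × (15.1 − 5) × 0.365 L = 0.5 × 10.1 × 0.365 = 1.843 L·cmH2O.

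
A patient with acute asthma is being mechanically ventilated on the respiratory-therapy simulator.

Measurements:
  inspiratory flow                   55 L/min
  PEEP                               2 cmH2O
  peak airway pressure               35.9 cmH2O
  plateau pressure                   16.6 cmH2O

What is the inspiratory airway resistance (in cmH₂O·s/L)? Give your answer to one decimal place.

21.1

Flow: 55 L/min ÷ 60 = 0.9167 L/s.
Raw = (PIP − Pplat) / flow = (35.9 − 16.6) / 0.9167 = 19.3 / 0.9167 = 21.054 cmH2O·s/L.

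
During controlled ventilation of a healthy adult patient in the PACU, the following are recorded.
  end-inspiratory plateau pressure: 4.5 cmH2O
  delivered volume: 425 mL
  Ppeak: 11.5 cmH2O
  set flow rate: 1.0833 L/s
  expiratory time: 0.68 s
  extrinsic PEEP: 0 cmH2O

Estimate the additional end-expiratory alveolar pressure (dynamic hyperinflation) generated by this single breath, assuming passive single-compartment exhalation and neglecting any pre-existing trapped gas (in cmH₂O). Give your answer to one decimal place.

1.5

R = (PIP − Pplat)/V̇ = (11.5 − 4.5) / 1.0833 = 7.0/1.0833 = 6.462 cmH2O·s/L.
C = Vt/(Pplat − PEEP) = 425.0 / (4.5 − 0) = 425.0/4.5 = 94.444 mL/cmH2O.
τ = R × C = 6.462 × 0.09444 L/cmH2O = 0.6103 s.
Fraction remaining = e^(−Te/τ) = e^(−0.68/0.6103) = 0.3282; trapped volume = 425.0 × 0.3282 = 139.49 mL.
Additional alveolar pressure from trapping ≈ V_trapped / C = 139.49 / 94.444 = 1.477 cmH2O.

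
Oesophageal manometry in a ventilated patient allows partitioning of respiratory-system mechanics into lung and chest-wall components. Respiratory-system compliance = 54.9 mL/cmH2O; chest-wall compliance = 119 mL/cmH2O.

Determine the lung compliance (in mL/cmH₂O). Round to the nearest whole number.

102

1/CL = 1/Crs − 1/Ccw.
1/CL = 1/54.9 − 1/119 = 0.009812.
CL = 101.92 mL/cmH2O.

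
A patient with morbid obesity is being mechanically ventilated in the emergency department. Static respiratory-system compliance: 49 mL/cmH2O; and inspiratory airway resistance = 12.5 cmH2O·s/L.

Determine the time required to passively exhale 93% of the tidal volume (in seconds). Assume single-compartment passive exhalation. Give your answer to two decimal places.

τ = R × C = 12.5 × 49 mL/cmH2O = 12.5 × 0.049 L/cmH2O = 0.6125 s.
Exhaled fraction f = 1 − e^(−t/τ) → t = −τ·ln(1 − f) = −0.6125·ln(0.07) = 1.629 s.

1.63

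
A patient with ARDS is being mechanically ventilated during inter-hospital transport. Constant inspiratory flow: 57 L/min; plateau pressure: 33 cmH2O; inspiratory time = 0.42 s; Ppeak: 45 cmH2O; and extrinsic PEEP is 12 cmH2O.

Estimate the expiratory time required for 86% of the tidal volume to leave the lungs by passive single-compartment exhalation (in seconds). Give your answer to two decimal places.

0.47

Flow: 57 L/min ÷ 60 = 0.95 L/s.
Vt = flow × Ti = 0.95 L/s × 0.42 s × 1000 mL/L = 399.0 mL.
R = (PIP − Pplat)/V̇ = (45 − 33) / 0.95 = 12.0/0.95 = 12.632 cmH2O·s/L.
C = Vt/(Pplat − PEEP) = 399.0 / (33 − 12) = 399.0/21.0 = 19.0 mL/cmH2O.
τ = R × C = 12.632 × 0.019 L/cmH2O = 0.24 s.
t = −τ·ln(1 − 0.86) = −0.24·ln(0.14) = 0.4719 s.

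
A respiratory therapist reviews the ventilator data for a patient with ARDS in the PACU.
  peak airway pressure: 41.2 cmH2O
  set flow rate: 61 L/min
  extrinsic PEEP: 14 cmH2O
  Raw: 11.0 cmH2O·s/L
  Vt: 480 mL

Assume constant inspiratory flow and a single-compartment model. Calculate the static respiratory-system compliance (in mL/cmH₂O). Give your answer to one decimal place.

Flow: 61 L/min ÷ 60 = 1.0167 L/s.
Equation of motion (constant flow): PIP = Vt/C + R·V̇ + PEEP.
Vt/C = PIP − R·V̇ − PEEP = 41.2 − 11.0×1.0167 − 14 = 41.2 − 11.184 − 14 = 16.016 cmH2O.
C = Vt / 16.016 = 480 / 16.016 = 29.97 mL/cmH2O.

30.0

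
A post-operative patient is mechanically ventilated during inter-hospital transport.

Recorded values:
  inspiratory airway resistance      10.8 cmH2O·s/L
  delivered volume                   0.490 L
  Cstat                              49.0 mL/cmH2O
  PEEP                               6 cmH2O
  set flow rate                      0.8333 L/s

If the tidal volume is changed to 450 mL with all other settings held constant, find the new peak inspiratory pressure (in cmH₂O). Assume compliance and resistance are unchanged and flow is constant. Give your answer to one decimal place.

PIP = Vt/C + R·V̇ + PEEP (constant-flow equation of motion).
Only the elastic term changes: ΔPIP = ΔVt / C = (450 − 490) / 49.0 = -0.8163 cmH2O.
Original PIP = 490/49.0 + 10.8×0.8333 + 6 = 25.0 cmH2O; new PIP = 25.0 + (-0.8163) = 24.184 cmH2O.

24.2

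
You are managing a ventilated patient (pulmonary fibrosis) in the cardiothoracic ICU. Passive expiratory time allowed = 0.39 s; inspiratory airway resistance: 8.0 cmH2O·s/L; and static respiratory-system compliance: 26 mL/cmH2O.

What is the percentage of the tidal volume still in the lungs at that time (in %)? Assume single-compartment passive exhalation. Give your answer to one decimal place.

τ = R × C = 8.0 × 26 mL/cmH2O = 8.0 × 0.026 L/cmH2O = 0.208 s.
Passive exhalation: V(t)/V₀ = e^(−t/τ) = e^(−0.39/0.208) = 0.1534.
Fraction remaining = 0.1534 → 15.34%.

15.3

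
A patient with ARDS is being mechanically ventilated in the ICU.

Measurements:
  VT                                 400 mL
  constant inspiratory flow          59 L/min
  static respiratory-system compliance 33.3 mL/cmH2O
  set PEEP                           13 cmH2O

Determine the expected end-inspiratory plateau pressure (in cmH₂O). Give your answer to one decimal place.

Pplat = PEEP + Vt / Cstat = 13 + 400 / 33.3 = 13 + 12.012 = 25.012 cmH2O.

25.0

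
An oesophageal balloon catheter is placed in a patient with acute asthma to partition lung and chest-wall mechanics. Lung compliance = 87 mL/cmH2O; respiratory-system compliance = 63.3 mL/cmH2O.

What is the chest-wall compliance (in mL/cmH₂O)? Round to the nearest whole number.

1/Ccw = 1/Crs − 1/CL.
1/Ccw = 1/63.3 − 1/87 = 0.004304.
Ccw = 232.34 mL/cmH2O.

232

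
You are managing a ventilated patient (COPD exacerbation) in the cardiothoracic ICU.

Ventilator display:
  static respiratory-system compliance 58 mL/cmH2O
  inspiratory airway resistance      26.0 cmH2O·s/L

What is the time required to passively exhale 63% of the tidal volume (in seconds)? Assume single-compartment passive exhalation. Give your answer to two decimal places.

1.50

τ = R × C = 26.0 × 58 mL/cmH2O = 26.0 × 0.058 L/cmH2O = 1.508 s.
Exhaled fraction f = 1 − e^(−t/τ) → t = −τ·ln(1 − f) = −1.508·ln(0.37) = 1.499 s.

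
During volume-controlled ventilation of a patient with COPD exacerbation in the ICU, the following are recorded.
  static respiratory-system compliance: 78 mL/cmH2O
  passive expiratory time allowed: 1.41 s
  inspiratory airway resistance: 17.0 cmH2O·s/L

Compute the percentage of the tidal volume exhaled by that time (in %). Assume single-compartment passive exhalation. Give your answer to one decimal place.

65.5

τ = R × C = 17.0 × 78 mL/cmH2O = 17.0 × 0.078 L/cmH2O = 1.326 s.
Passive exhalation: V(t)/V₀ = e^(−t/τ) = e^(−1.41/1.326) = 0.3453.
Fraction exhaled = 1 − 0.3453 = 0.6547 → 65.47%.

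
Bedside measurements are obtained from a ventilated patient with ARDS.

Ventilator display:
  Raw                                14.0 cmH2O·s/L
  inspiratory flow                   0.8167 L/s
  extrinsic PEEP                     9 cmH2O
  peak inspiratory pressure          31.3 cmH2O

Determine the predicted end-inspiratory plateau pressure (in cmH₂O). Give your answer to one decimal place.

19.9

Pplat = PIP − Raw × flow = 31.3 − 14.0 × 0.8167 = 31.3 − 11.434 = 19.866 cmH2O.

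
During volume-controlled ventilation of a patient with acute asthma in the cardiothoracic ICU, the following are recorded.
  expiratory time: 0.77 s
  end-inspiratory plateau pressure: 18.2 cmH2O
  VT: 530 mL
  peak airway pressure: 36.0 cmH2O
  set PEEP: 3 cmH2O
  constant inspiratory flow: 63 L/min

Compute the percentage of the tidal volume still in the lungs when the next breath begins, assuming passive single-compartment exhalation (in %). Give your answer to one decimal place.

Flow: 63 L/min ÷ 60 = 1.05 L/s.
R = (PIP − Pplat)/V̇ = (36.0 − 18.2) / 1.05 = 17.8/1.05 = 16.952 cmH2O·s/L.
C = Vt/(Pplat − PEEP) = 530.0 / (18.2 − 3) = 530.0/15.2 = 34.868 mL/cmH2O.
τ = R × C = 16.952 × 0.03487 L/cmH2O = 0.5911 s.
Fraction remaining at end-expiration = e^(−Te/τ) = e^(−0.77/0.5911) = 0.2718 → 27.18%.

27.2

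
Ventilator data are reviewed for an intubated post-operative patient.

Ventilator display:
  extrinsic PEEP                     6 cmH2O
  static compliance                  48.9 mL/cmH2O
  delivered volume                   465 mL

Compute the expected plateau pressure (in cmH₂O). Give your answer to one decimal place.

Pplat = PEEP + Vt / Cstat = 6 + 465 / 48.9 = 6 + 9.509 = 15.509 cmH2O.

15.5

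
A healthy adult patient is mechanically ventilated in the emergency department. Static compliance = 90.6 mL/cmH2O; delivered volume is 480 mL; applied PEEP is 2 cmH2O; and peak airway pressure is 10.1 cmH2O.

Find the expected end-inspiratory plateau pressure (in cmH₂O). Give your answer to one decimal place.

7.3

Pplat = PEEP + Vt / Cstat = 2 + 480 / 90.6 = 2 + 5.298 = 7.298 cmH2O.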